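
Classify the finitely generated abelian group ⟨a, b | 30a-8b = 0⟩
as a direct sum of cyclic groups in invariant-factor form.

rank_ℚ(R)=1; free=2−1=1
SNF(R) diag = [2] → torsion [2]

Answer: M ≅ ℤ^1 ⊕ ℤ/2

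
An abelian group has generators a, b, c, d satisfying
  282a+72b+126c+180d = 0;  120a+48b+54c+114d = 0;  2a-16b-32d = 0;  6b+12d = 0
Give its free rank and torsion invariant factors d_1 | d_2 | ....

rank_ℚ(R)=4; free=4−4=0
SNF(R) diag = [2, 6, 18, 18] → torsion [2, 6, 18, 18]

Answer: M ≅ ℤ/2 ⊕ ℤ/6 ⊕ ℤ/18 ⊕ ℤ/18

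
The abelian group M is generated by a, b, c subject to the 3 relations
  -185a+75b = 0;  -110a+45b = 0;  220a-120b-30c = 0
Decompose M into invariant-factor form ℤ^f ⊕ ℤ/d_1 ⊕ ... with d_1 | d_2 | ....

Answer: M ≅ ℤ/5 ⊕ ℤ/15 ⊕ ℤ/30

Derivation:
rank_ℚ(R)=3; free=3−3=0
SNF(R) diag = [5, 15, 30] → torsion [5, 15, 30]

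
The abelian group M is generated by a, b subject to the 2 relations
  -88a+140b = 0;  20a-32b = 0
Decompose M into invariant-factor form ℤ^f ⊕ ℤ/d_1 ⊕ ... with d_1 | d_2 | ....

rank_ℚ(R)=2; free=2−2=0
SNF(R) diag = [4, 4] → torsion [4, 4]

Answer: M ≅ ℤ/4 ⊕ ℤ/4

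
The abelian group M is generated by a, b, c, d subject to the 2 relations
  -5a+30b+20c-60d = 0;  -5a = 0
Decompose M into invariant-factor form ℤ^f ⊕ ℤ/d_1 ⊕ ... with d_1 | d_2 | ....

Answer: M ≅ ℤ^2 ⊕ ℤ/5 ⊕ ℤ/10

Derivation:
rank_ℚ(R)=2; free=4−2=2
SNF(R) diag = [5, 10] → torsion [5, 10]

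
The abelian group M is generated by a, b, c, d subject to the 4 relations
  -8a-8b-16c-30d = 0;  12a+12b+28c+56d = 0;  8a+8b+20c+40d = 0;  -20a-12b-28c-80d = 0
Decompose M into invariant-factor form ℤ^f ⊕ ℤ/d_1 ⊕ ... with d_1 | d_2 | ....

rank_ℚ(R)=4; free=4−4=0
SNF(R) diag = [2, 4, 4, 8] → torsion [2, 4, 4, 8]

Answer: M ≅ ℤ/2 ⊕ ℤ/4 ⊕ ℤ/4 ⊕ ℤ/8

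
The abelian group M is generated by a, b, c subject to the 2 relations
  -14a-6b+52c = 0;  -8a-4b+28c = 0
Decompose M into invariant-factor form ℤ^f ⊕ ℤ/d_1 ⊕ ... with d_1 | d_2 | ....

Answer: M ≅ ℤ^1 ⊕ ℤ/2 ⊕ ℤ/4

Derivation:
rank_ℚ(R)=2; free=3−2=1
SNF(R) diag = [2, 4] → torsion [2, 4]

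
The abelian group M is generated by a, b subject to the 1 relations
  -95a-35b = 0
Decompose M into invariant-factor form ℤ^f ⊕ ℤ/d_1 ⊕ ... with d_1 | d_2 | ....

Answer: M ≅ ℤ^1 ⊕ ℤ/5

Derivation:
rank_ℚ(R)=1; free=2−1=1
SNF(R) diag = [5] → torsion [5]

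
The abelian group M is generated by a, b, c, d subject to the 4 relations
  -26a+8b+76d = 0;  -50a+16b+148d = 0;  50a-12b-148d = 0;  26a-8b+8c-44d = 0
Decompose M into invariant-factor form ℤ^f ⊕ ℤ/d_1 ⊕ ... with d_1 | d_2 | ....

Answer: M ≅ ℤ/2 ⊕ ℤ/4 ⊕ ℤ/8 ⊕ ℤ/24

Derivation:
rank_ℚ(R)=4; free=4−4=0
SNF(R) diag = [2, 4, 8, 24] → torsion [2, 4, 8, 24]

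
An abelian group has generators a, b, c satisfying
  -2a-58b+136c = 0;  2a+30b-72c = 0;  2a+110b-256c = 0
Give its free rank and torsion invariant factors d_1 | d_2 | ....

rank_ℚ(R)=3; free=3−3=0
SNF(R) diag = [2, 4, 8] → torsion [2, 4, 8]

Answer: M ≅ ℤ/2 ⊕ ℤ/4 ⊕ ℤ/8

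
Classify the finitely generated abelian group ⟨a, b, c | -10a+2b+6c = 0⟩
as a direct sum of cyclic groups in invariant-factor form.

rank_ℚ(R)=1; free=3−1=2
SNF(R) diag = [2] → torsion [2]

Answer: M ≅ ℤ^2 ⊕ ℤ/2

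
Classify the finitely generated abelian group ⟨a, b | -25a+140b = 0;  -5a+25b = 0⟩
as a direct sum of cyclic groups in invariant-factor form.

rank_ℚ(R)=2; free=2−2=0
SNF(R) diag = [5, 15] → torsion [5, 15]

Answer: M ≅ ℤ/5 ⊕ ℤ/15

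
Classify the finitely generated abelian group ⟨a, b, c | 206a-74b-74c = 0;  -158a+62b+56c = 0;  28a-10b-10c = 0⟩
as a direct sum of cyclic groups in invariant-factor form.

rank_ℚ(R)=3; free=3−3=0
SNF(R) diag = [2, 6, 6] → torsion [2, 6, 6]

Answer: M ≅ ℤ/2 ⊕ ℤ/6 ⊕ ℤ/6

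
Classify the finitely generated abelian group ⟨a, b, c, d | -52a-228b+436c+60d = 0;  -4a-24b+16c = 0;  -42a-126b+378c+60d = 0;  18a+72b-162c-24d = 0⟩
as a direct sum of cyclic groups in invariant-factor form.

rank_ℚ(R)=4; free=4−4=0
SNF(R) diag = [2, 6, 12, 12] → torsion [2, 6, 12, 12]

Answer: M ≅ ℤ/2 ⊕ ℤ/6 ⊕ ℤ/12 ⊕ ℤ/12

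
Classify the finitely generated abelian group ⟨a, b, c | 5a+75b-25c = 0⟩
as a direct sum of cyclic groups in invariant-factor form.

Answer: M ≅ ℤ^2 ⊕ ℤ/5

Derivation:
rank_ℚ(R)=1; free=3−1=2
SNF(R) diag = [5] → torsion [5]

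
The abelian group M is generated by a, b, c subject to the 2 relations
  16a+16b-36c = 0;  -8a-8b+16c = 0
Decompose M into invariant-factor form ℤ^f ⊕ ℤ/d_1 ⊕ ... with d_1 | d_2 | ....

Answer: M ≅ ℤ^1 ⊕ ℤ/4 ⊕ ℤ/8

Derivation:
rank_ℚ(R)=2; free=3−2=1
SNF(R) diag = [4, 8] → torsion [4, 8]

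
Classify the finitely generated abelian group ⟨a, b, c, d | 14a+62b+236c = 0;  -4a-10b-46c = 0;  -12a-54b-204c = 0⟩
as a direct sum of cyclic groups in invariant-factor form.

Answer: M ≅ ℤ^1 ⊕ ℤ/2 ⊕ ℤ/6 ⊕ ℤ/6

Derivation:
rank_ℚ(R)=3; free=4−3=1
SNF(R) diag = [2, 6, 6] → torsion [2, 6, 6]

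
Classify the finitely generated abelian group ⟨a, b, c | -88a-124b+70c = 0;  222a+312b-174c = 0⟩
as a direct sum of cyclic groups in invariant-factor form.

Answer: M ≅ ℤ^1 ⊕ ℤ/2 ⊕ ℤ/6

Derivation:
rank_ℚ(R)=2; free=3−2=1
SNF(R) diag = [2, 6] → torsion [2, 6]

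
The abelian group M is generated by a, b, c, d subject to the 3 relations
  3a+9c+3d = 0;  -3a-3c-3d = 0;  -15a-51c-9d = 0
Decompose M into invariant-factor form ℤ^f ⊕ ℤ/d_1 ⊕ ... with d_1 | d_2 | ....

Answer: M ≅ ℤ^1 ⊕ ℤ/3 ⊕ ℤ/6 ⊕ ℤ/6

Derivation:
rank_ℚ(R)=3; free=4−3=1
SNF(R) diag = [3, 6, 6] → torsion [3, 6, 6]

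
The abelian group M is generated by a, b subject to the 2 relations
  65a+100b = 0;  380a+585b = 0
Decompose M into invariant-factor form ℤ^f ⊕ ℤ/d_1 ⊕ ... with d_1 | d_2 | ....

Answer: M ≅ ℤ/5 ⊕ ℤ/5

Derivation:
rank_ℚ(R)=2; free=2−2=0
SNF(R) diag = [5, 5] → torsion [5, 5]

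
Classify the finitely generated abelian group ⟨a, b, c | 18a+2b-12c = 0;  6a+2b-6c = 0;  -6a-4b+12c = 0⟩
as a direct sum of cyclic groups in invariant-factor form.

Answer: M ≅ ℤ/2 ⊕ ℤ/6 ⊕ ℤ/6

Derivation:
rank_ℚ(R)=3; free=3−3=0
SNF(R) diag = [2, 6, 6] → torsion [2, 6, 6]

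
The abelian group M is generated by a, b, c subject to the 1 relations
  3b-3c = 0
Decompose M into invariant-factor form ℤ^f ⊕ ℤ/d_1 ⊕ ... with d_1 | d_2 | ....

rank_ℚ(R)=1; free=3−1=2
SNF(R) diag = [3] → torsion [3]

Answer: M ≅ ℤ^2 ⊕ ℤ/3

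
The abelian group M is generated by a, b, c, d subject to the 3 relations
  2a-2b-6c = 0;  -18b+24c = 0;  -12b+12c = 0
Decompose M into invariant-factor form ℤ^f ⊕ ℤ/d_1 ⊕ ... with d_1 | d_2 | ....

rank_ℚ(R)=3; free=4−3=1
SNF(R) diag = [2, 6, 12] → torsion [2, 6, 12]

Answer: M ≅ ℤ^1 ⊕ ℤ/2 ⊕ ℤ/6 ⊕ ℤ/12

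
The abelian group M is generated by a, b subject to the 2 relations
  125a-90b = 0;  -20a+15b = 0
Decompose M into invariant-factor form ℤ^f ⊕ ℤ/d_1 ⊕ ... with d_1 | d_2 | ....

Answer: M ≅ ℤ/5 ⊕ ℤ/15

Derivation:
rank_ℚ(R)=2; free=2−2=0
SNF(R) diag = [5, 15] → torsion [5, 15]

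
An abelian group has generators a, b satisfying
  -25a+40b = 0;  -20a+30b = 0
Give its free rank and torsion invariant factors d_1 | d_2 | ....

rank_ℚ(R)=2; free=2−2=0
SNF(R) diag = [5, 10] → torsion [5, 10]

Answer: M ≅ ℤ/5 ⊕ ℤ/10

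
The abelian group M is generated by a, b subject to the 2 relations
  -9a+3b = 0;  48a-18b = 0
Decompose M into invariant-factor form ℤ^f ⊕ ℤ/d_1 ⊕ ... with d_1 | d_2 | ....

rank_ℚ(R)=2; free=2−2=0
SNF(R) diag = [3, 6] → torsion [3, 6]

Answer: M ≅ ℤ/3 ⊕ ℤ/6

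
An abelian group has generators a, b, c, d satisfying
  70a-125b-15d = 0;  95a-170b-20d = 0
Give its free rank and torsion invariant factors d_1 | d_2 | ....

rank_ℚ(R)=2; free=4−2=2
SNF(R) diag = [5, 5] → torsion [5, 5]

Answer: M ≅ ℤ^2 ⊕ ℤ/5 ⊕ ℤ/5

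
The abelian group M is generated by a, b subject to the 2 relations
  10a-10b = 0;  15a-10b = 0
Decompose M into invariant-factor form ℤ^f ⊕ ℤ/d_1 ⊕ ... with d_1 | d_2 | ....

Answer: M ≅ ℤ/5 ⊕ ℤ/10

Derivation:
rank_ℚ(R)=2; free=2−2=0
SNF(R) diag = [5, 10] → torsion [5, 10]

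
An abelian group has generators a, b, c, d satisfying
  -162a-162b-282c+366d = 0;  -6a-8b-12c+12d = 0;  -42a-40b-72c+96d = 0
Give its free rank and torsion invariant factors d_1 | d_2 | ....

rank_ℚ(R)=3; free=4−3=1
SNF(R) diag = [2, 6, 12] → torsion [2, 6, 12]

Answer: M ≅ ℤ^1 ⊕ ℤ/2 ⊕ ℤ/6 ⊕ ℤ/12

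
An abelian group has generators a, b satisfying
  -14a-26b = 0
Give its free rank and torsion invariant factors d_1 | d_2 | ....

rank_ℚ(R)=1; free=2−1=1
SNF(R) diag = [2] → torsion [2]

Answer: M ≅ ℤ^1 ⊕ ℤ/2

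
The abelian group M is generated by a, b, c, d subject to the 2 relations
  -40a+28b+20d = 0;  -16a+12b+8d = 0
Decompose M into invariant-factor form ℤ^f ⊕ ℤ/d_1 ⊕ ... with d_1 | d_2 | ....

rank_ℚ(R)=2; free=4−2=2
SNF(R) diag = [4, 4] → torsion [4, 4]

Answer: M ≅ ℤ^2 ⊕ ℤ/4 ⊕ ℤ/4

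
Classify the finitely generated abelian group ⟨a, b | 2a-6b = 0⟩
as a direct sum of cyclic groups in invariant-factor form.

rank_ℚ(R)=1; free=2−1=1
SNF(R) diag = [2] → torsion [2]

Answer: M ≅ ℤ^1 ⊕ ℤ/2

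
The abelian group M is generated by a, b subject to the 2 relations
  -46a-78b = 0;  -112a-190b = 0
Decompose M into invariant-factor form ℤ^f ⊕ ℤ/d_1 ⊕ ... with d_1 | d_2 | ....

Answer: M ≅ ℤ/2 ⊕ ℤ/2

Derivation:
rank_ℚ(R)=2; free=2−2=0
SNF(R) diag = [2, 2] → torsion [2, 2]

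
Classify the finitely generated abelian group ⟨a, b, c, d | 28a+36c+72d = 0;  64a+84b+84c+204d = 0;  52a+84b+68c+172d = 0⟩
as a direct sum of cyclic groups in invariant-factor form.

rank_ℚ(R)=3; free=4−3=1
SNF(R) diag = [4, 4, 12] → torsion [4, 4, 12]

Answer: M ≅ ℤ^1 ⊕ ℤ/4 ⊕ ℤ/4 ⊕ ℤ/12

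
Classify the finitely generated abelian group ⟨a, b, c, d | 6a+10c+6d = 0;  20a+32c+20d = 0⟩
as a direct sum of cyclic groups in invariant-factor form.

rank_ℚ(R)=2; free=4−2=2
SNF(R) diag = [2, 4] → torsion [2, 4]

Answer: M ≅ ℤ^2 ⊕ ℤ/2 ⊕ ℤ/4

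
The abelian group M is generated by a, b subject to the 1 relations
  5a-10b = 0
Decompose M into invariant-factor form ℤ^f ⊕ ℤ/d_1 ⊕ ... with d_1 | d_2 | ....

Answer: M ≅ ℤ^1 ⊕ ℤ/5

Derivation:
rank_ℚ(R)=1; free=2−1=1
SNF(R) diag = [5] → torsion [5]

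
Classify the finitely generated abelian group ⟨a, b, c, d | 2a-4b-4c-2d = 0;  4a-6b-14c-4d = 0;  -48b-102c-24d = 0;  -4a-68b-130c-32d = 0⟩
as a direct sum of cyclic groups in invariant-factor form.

rank_ℚ(R)=4; free=4−4=0
SNF(R) diag = [2, 2, 6, 12] → torsion [2, 2, 6, 12]

Answer: M ≅ ℤ/2 ⊕ ℤ/2 ⊕ ℤ/6 ⊕ ℤ/12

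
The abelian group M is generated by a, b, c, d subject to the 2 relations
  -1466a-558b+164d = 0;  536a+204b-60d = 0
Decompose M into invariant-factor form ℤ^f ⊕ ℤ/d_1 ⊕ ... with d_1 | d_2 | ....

Answer: M ≅ ℤ^2 ⊕ ℤ/2 ⊕ ℤ/4

Derivation:
rank_ℚ(R)=2; free=4−2=2
SNF(R) diag = [2, 4] → torsion [2, 4]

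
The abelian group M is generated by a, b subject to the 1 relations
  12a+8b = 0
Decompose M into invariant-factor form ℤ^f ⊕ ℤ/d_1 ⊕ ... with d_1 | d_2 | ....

Answer: M ≅ ℤ^1 ⊕ ℤ/4

Derivation:
rank_ℚ(R)=1; free=2−1=1
SNF(R) diag = [4] → torsion [4]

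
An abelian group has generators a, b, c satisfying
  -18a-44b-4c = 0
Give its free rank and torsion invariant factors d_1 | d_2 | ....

Answer: M ≅ ℤ^2 ⊕ ℤ/2

Derivation:
rank_ℚ(R)=1; free=3−1=2
SNF(R) diag = [2] → torsion [2]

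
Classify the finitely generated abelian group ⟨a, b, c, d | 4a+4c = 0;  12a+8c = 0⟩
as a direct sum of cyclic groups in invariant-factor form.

rank_ℚ(R)=2; free=4−2=2
SNF(R) diag = [4, 4] → torsion [4, 4]

Answer: M ≅ ℤ^2 ⊕ ℤ/4 ⊕ ℤ/4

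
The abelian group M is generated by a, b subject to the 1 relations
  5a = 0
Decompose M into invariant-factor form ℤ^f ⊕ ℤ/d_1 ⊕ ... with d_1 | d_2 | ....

rank_ℚ(R)=1; free=2−1=1
SNF(R) diag = [5] → torsion [5]

Answer: M ≅ ℤ^1 ⊕ ℤ/5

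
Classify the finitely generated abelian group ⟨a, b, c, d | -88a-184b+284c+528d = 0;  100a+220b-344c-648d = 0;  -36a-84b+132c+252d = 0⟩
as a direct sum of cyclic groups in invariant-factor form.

rank_ℚ(R)=3; free=4−3=1
SNF(R) diag = [4, 12, 12] → torsion [4, 12, 12]

Answer: M ≅ ℤ^1 ⊕ ℤ/4 ⊕ ℤ/12 ⊕ ℤ/12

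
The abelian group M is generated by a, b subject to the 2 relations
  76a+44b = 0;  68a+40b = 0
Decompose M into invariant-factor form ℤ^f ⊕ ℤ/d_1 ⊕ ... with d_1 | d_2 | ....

rank_ℚ(R)=2; free=2−2=0
SNF(R) diag = [4, 12] → torsion [4, 12]

Answer: M ≅ ℤ/4 ⊕ ℤ/12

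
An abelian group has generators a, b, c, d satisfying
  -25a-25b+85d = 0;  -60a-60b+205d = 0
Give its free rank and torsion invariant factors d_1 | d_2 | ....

Answer: M ≅ ℤ^2 ⊕ ℤ/5 ⊕ ℤ/5

Derivation:
rank_ℚ(R)=2; free=4−2=2
SNF(R) diag = [5, 5] → torsion [5, 5]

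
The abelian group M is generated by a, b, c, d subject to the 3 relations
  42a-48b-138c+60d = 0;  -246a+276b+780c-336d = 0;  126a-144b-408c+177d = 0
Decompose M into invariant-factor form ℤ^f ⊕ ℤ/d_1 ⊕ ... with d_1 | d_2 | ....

rank_ℚ(R)=3; free=4−3=1
SNF(R) diag = [3, 6, 18] → torsion [3, 6, 18]

Answer: M ≅ ℤ^1 ⊕ ℤ/3 ⊕ ℤ/6 ⊕ ℤ/18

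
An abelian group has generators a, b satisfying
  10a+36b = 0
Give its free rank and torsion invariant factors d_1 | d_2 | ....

Answer: M ≅ ℤ^1 ⊕ ℤ/2

Derivation:
rank_ℚ(R)=1; free=2−1=1
SNF(R) diag = [2] → torsion [2]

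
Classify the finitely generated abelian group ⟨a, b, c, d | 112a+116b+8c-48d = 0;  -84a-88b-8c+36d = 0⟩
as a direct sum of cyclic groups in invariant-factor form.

rank_ℚ(R)=2; free=4−2=2
SNF(R) diag = [4, 4] → torsion [4, 4]

Answer: M ≅ ℤ^2 ⊕ ℤ/4 ⊕ ℤ/4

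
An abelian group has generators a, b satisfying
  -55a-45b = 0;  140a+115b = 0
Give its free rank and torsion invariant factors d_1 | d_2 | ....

Answer: M ≅ ℤ/5 ⊕ ℤ/5

Derivation:
rank_ℚ(R)=2; free=2−2=0
SNF(R) diag = [5, 5] → torsion [5, 5]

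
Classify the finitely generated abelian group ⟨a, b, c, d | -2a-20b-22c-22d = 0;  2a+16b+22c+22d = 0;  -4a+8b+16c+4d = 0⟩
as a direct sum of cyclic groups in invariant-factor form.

rank_ℚ(R)=3; free=4−3=1
SNF(R) diag = [2, 4, 12] → torsion [2, 4, 12]

Answer: M ≅ ℤ^1 ⊕ ℤ/2 ⊕ ℤ/4 ⊕ ℤ/12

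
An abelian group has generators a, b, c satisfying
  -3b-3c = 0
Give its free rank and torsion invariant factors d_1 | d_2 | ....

rank_ℚ(R)=1; free=3−1=2
SNF(R) diag = [3] → torsion [3]

Answer: M ≅ ℤ^2 ⊕ ℤ/3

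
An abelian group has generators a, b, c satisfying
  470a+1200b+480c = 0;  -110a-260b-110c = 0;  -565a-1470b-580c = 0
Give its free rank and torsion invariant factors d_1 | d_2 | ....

rank_ℚ(R)=3; free=3−3=0
SNF(R) diag = [5, 10, 20] → torsion [5, 10, 20]

Answer: M ≅ ℤ/5 ⊕ ℤ/10 ⊕ ℤ/20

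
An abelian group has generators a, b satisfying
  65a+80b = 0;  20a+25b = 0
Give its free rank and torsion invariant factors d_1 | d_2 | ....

Answer: M ≅ ℤ/5 ⊕ ℤ/5

Derivation:
rank_ℚ(R)=2; free=2−2=0
SNF(R) diag = [5, 5] → torsion [5, 5]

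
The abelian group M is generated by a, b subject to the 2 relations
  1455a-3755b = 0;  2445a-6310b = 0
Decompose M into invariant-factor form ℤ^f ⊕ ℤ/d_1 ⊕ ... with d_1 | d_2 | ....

rank_ℚ(R)=2; free=2−2=0
SNF(R) diag = [5, 15] → torsion [5, 15]

Answer: M ≅ ℤ/5 ⊕ ℤ/15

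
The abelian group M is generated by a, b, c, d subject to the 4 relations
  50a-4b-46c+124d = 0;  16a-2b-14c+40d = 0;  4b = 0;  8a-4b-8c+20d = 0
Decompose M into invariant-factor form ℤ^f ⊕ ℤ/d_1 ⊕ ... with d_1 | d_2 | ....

Answer: M ≅ ℤ/2 ⊕ ℤ/2 ⊕ ℤ/4 ⊕ ℤ/4

Derivation:
rank_ℚ(R)=4; free=4−4=0
SNF(R) diag = [2, 2, 4, 4] → torsion [2, 2, 4, 4]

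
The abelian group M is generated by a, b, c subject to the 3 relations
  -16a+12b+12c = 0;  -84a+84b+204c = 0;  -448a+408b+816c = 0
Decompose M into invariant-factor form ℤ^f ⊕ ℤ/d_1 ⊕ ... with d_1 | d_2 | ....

rank_ℚ(R)=3; free=3−3=0
SNF(R) diag = [4, 12, 24] → torsion [4, 12, 24]

Answer: M ≅ ℤ/4 ⊕ ℤ/12 ⊕ ℤ/24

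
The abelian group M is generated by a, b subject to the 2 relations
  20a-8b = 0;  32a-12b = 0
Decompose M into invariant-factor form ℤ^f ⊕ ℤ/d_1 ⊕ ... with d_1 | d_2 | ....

rank_ℚ(R)=2; free=2−2=0
SNF(R) diag = [4, 4] → torsion [4, 4]

Answer: M ≅ ℤ/4 ⊕ ℤ/4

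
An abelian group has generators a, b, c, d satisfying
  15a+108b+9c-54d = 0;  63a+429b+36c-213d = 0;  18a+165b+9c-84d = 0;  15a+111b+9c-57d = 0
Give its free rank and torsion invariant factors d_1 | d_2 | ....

rank_ℚ(R)=4; free=4−4=0
SNF(R) diag = [3, 3, 9, 27] → torsion [3, 3, 9, 27]

Answer: M ≅ ℤ/3 ⊕ ℤ/3 ⊕ ℤ/9 ⊕ ℤ/27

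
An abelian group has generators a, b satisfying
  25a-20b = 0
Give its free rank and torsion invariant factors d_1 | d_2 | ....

Answer: M ≅ ℤ^1 ⊕ ℤ/5

Derivation:
rank_ℚ(R)=1; free=2−1=1
SNF(R) diag = [5] → torsion [5]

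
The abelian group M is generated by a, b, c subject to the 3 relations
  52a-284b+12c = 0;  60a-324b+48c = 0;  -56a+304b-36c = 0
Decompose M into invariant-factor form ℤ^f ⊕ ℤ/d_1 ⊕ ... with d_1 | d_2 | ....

rank_ℚ(R)=3; free=3−3=0
SNF(R) diag = [4, 12, 24] → torsion [4, 12, 24]

Answer: M ≅ ℤ/4 ⊕ ℤ/12 ⊕ ℤ/24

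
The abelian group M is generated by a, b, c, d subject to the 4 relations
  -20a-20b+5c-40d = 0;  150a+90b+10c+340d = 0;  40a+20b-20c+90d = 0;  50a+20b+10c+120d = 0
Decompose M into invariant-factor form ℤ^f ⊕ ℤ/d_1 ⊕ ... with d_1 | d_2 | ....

Answer: M ≅ ℤ/5 ⊕ ℤ/10 ⊕ ℤ/10 ⊕ ℤ/10

Derivation:
rank_ℚ(R)=4; free=4−4=0
SNF(R) diag = [5, 10, 10, 10] → torsion [5, 10, 10, 10]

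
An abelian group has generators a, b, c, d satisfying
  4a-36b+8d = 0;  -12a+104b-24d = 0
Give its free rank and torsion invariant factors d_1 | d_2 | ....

Answer: M ≅ ℤ^2 ⊕ ℤ/4 ⊕ ℤ/4

Derivation:
rank_ℚ(R)=2; free=4−2=2
SNF(R) diag = [4, 4] → torsion [4, 4]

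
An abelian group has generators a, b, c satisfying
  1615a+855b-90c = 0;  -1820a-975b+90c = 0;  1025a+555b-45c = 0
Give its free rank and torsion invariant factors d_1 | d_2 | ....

rank_ℚ(R)=3; free=3−3=0
SNF(R) diag = [5, 15, 45] → torsion [5, 15, 45]

Answer: M ≅ ℤ/5 ⊕ ℤ/15 ⊕ ℤ/45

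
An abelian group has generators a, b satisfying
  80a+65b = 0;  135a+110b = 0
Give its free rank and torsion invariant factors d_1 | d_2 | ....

Answer: M ≅ ℤ/5 ⊕ ℤ/5

Derivation:
rank_ℚ(R)=2; free=2−2=0
SNF(R) diag = [5, 5] → torsion [5, 5]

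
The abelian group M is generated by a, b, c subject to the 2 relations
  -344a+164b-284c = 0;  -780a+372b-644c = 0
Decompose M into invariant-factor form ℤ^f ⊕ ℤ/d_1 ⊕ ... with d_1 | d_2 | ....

Answer: M ≅ ℤ^1 ⊕ ℤ/4 ⊕ ℤ/4

Derivation:
rank_ℚ(R)=2; free=3−2=1
SNF(R) diag = [4, 4] → torsion [4, 4]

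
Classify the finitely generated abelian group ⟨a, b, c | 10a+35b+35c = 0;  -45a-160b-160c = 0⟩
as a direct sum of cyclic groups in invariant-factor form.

Answer: M ≅ ℤ^1 ⊕ ℤ/5 ⊕ ℤ/5

Derivation:
rank_ℚ(R)=2; free=3−2=1
SNF(R) diag = [5, 5] → torsion [5, 5]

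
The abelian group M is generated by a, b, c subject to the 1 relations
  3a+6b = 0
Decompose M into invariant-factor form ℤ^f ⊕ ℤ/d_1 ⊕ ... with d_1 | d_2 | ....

rank_ℚ(R)=1; free=3−1=2
SNF(R) diag = [3] → torsion [3]

Answer: M ≅ ℤ^2 ⊕ ℤ/3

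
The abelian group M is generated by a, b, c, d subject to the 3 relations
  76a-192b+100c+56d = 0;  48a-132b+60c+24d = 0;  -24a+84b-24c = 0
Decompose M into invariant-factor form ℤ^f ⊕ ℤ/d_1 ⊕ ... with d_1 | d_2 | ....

Answer: M ≅ ℤ^1 ⊕ ℤ/4 ⊕ ℤ/12 ⊕ ℤ/12

Derivation:
rank_ℚ(R)=3; free=4−3=1
SNF(R) diag = [4, 12, 12] → torsion [4, 12, 12]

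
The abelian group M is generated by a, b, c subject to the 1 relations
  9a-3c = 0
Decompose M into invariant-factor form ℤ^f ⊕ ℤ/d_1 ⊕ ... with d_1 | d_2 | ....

Answer: M ≅ ℤ^2 ⊕ ℤ/3

Derivation:
rank_ℚ(R)=1; free=3−1=2
SNF(R) diag = [3] → torsion [3]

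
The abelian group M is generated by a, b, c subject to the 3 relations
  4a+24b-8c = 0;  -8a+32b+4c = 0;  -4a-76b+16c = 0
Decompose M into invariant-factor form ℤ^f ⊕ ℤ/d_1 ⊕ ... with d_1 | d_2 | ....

Answer: M ≅ ℤ/4 ⊕ ℤ/4 ⊕ ℤ/4

Derivation:
rank_ℚ(R)=3; free=3−3=0
SNF(R) diag = [4, 4, 4] → torsion [4, 4, 4]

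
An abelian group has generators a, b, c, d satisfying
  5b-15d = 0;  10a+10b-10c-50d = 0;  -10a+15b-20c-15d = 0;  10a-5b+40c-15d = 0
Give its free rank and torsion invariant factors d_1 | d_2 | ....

rank_ℚ(R)=4; free=4−4=0
SNF(R) diag = [5, 10, 10, 20] → torsion [5, 10, 10, 20]

Answer: M ≅ ℤ/5 ⊕ ℤ/10 ⊕ ℤ/10 ⊕ ℤ/20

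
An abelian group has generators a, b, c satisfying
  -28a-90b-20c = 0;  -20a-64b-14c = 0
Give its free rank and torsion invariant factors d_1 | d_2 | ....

Answer: M ≅ ℤ^1 ⊕ ℤ/2 ⊕ ℤ/2

Derivation:
rank_ℚ(R)=2; free=3−2=1
SNF(R) diag = [2, 2] → torsion [2, 2]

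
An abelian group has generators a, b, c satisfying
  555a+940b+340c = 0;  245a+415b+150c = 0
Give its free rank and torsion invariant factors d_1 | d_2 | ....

rank_ℚ(R)=2; free=3−2=1
SNF(R) diag = [5, 5] → torsion [5, 5]

Answer: M ≅ ℤ^1 ⊕ ℤ/5 ⊕ ℤ/5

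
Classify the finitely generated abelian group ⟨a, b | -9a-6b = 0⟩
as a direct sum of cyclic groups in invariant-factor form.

rank_ℚ(R)=1; free=2−1=1
SNF(R) diag = [3] → torsion [3]

Answer: M ≅ ℤ^1 ⊕ ℤ/3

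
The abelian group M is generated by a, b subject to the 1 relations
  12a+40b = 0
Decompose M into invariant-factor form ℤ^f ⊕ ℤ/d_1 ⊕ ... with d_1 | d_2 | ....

Answer: M ≅ ℤ^1 ⊕ ℤ/4

Derivation:
rank_ℚ(R)=1; free=2−1=1
SNF(R) diag = [4] → torsion [4]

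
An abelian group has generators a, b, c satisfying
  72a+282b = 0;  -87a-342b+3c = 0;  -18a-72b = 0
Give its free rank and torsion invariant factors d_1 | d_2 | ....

rank_ℚ(R)=3; free=3−3=0
SNF(R) diag = [3, 6, 18] → torsion [3, 6, 18]

Answer: M ≅ ℤ/3 ⊕ ℤ/6 ⊕ ℤ/18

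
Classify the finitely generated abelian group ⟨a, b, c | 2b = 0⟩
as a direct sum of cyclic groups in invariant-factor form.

Answer: M ≅ ℤ^2 ⊕ ℤ/2

Derivation:
rank_ℚ(R)=1; free=3−1=2
SNF(R) diag = [2] → torsion [2]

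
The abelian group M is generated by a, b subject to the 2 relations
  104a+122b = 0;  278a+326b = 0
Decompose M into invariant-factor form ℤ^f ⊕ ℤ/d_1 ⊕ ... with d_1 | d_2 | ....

Answer: M ≅ ℤ/2 ⊕ ℤ/6

Derivation:
rank_ℚ(R)=2; free=2−2=0
SNF(R) diag = [2, 6] → torsion [2, 6]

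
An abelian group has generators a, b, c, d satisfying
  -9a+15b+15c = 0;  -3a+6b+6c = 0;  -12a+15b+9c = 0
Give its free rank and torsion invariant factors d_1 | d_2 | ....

Answer: M ≅ ℤ^1 ⊕ ℤ/3 ⊕ ℤ/3 ⊕ ℤ/6

Derivation:
rank_ℚ(R)=3; free=4−3=1
SNF(R) diag = [3, 3, 6] → torsion [3, 3, 6]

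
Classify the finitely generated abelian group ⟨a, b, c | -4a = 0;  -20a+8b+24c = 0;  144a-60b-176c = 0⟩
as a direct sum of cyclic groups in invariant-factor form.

Answer: M ≅ ℤ/4 ⊕ ℤ/4 ⊕ ℤ/8

Derivation:
rank_ℚ(R)=3; free=3−3=0
SNF(R) diag = [4, 4, 8] → torsion [4, 4, 8]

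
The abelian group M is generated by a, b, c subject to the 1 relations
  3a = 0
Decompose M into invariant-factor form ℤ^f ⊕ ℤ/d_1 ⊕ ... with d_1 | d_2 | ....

rank_ℚ(R)=1; free=3−1=2
SNF(R) diag = [3] → torsion [3]

Answer: M ≅ ℤ^2 ⊕ ℤ/3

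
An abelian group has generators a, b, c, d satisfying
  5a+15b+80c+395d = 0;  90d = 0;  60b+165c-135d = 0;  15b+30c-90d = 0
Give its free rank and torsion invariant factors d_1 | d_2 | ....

Answer: M ≅ ℤ/5 ⊕ ℤ/15 ⊕ ℤ/45 ⊕ ℤ/90

Derivation:
rank_ℚ(R)=4; free=4−4=0
SNF(R) diag = [5, 15, 45, 90] → torsion [5, 15, 45, 90]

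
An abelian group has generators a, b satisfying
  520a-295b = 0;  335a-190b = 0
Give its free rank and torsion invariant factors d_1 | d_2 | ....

rank_ℚ(R)=2; free=2−2=0
SNF(R) diag = [5, 5] → torsion [5, 5]

Answer: M ≅ ℤ/5 ⊕ ℤ/5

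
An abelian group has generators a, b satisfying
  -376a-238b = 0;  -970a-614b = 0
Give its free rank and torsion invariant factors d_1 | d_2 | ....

Answer: M ≅ ℤ/2 ⊕ ℤ/2

Derivation:
rank_ℚ(R)=2; free=2−2=0
SNF(R) diag = [2, 2] → torsion [2, 2]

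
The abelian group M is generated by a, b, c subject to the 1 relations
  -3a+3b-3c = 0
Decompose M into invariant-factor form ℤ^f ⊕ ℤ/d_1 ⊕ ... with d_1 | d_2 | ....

rank_ℚ(R)=1; free=3−1=2
SNF(R) diag = [3] → torsion [3]

Answer: M ≅ ℤ^2 ⊕ ℤ/3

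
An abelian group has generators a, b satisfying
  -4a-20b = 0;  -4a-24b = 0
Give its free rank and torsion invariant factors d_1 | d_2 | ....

Answer: M ≅ ℤ/4 ⊕ ℤ/4

Derivation:
rank_ℚ(R)=2; free=2−2=0
SNF(R) diag = [4, 4] → torsion [4, 4]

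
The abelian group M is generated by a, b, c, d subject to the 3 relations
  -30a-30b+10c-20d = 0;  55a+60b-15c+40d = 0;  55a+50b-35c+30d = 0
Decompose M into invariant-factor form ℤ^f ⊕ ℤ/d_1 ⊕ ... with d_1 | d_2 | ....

Answer: M ≅ ℤ^1 ⊕ ℤ/5 ⊕ ℤ/10 ⊕ ℤ/10

Derivation:
rank_ℚ(R)=3; free=4−3=1
SNF(R) diag = [5, 10, 10] → torsion [5, 10, 10]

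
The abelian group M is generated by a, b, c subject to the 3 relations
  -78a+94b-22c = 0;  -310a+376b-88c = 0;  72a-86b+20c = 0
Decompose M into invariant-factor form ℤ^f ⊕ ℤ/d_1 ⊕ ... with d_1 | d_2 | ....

rank_ℚ(R)=3; free=3−3=0
SNF(R) diag = [2, 2, 6] → torsion [2, 2, 6]

Answer: M ≅ ℤ/2 ⊕ ℤ/2 ⊕ ℤ/6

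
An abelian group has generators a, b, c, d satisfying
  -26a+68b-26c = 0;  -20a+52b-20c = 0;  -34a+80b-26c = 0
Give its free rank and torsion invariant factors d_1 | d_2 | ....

rank_ℚ(R)=3; free=4−3=1
SNF(R) diag = [2, 4, 8] → torsion [2, 4, 8]

Answer: M ≅ ℤ^1 ⊕ ℤ/2 ⊕ ℤ/4 ⊕ ℤ/8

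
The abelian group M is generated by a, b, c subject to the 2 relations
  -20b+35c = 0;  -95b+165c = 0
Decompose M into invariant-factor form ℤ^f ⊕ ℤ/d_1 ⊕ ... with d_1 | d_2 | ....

rank_ℚ(R)=2; free=3−2=1
SNF(R) diag = [5, 5] → torsion [5, 5]

Answer: M ≅ ℤ^1 ⊕ ℤ/5 ⊕ ℤ/5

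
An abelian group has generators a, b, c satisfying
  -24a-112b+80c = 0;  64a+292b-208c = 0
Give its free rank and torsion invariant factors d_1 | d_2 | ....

Answer: M ≅ ℤ^1 ⊕ ℤ/4 ⊕ ℤ/8

Derivation:
rank_ℚ(R)=2; free=3−2=1
SNF(R) diag = [4, 8] → torsion [4, 8]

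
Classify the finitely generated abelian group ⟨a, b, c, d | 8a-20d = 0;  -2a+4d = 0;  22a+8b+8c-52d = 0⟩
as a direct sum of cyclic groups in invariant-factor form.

rank_ℚ(R)=3; free=4−3=1
SNF(R) diag = [2, 4, 8] → torsion [2, 4, 8]

Answer: M ≅ ℤ^1 ⊕ ℤ/2 ⊕ ℤ/4 ⊕ ℤ/8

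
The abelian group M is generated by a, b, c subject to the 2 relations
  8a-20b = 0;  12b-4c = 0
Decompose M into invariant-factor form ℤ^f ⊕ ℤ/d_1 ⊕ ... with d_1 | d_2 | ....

Answer: M ≅ ℤ^1 ⊕ ℤ/4 ⊕ ℤ/4

Derivation:
rank_ℚ(R)=2; free=3−2=1
SNF(R) diag = [4, 4] → torsion [4, 4]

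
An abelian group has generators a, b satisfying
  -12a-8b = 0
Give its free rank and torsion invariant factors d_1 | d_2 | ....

Answer: M ≅ ℤ^1 ⊕ ℤ/4

Derivation:
rank_ℚ(R)=1; free=2−1=1
SNF(R) diag = [4] → torsion [4]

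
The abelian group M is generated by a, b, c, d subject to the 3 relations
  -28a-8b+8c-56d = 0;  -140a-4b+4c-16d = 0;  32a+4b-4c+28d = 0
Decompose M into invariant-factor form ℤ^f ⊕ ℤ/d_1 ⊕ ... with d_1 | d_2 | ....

Answer: M ≅ ℤ^1 ⊕ ℤ/4 ⊕ ℤ/12 ⊕ ℤ/36

Derivation:
rank_ℚ(R)=3; free=4−3=1
SNF(R) diag = [4, 12, 36] → torsion [4, 12, 36]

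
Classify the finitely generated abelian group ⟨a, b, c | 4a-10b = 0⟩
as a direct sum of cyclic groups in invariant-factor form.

rank_ℚ(R)=1; free=3−1=2
SNF(R) diag = [2] → torsion [2]

Answer: M ≅ ℤ^2 ⊕ ℤ/2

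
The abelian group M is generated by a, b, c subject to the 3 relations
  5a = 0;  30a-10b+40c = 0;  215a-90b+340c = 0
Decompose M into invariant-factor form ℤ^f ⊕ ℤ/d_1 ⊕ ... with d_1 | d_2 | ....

rank_ℚ(R)=3; free=3−3=0
SNF(R) diag = [5, 10, 20] → torsion [5, 10, 20]

Answer: M ≅ ℤ/5 ⊕ ℤ/10 ⊕ ℤ/20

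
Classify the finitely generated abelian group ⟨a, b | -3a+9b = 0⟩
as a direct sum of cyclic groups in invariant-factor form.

Answer: M ≅ ℤ^1 ⊕ ℤ/3

Derivation:
rank_ℚ(R)=1; free=2−1=1
SNF(R) diag = [3] → torsion [3]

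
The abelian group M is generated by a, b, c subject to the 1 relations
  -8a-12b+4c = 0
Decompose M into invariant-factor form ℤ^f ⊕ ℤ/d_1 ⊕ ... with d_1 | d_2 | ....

Answer: M ≅ ℤ^2 ⊕ ℤ/4

Derivation:
rank_ℚ(R)=1; free=3−1=2
SNF(R) diag = [4] → torsion [4]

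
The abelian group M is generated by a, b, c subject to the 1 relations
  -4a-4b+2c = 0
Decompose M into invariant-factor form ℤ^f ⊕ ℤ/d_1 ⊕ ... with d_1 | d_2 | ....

Answer: M ≅ ℤ^2 ⊕ ℤ/2

Derivation:
rank_ℚ(R)=1; free=3−1=2
SNF(R) diag = [2] → torsion [2]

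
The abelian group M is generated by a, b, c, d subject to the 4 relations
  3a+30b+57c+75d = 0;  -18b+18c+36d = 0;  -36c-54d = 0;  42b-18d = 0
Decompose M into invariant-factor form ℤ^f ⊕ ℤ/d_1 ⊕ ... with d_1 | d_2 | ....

Answer: M ≅ ℤ/3 ⊕ ℤ/6 ⊕ ℤ/18 ⊕ ℤ/18

Derivation:
rank_ℚ(R)=4; free=4−4=0
SNF(R) diag = [3, 6, 18, 18] → torsion [3, 6, 18, 18]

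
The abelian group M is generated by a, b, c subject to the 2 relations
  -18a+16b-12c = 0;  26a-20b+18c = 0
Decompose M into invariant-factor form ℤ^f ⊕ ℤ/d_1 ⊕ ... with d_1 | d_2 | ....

Answer: M ≅ ℤ^1 ⊕ ℤ/2 ⊕ ℤ/2

Derivation:
rank_ℚ(R)=2; free=3−2=1
SNF(R) diag = [2, 2] → torsion [2, 2]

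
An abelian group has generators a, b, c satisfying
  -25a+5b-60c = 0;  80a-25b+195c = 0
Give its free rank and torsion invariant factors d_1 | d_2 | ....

rank_ℚ(R)=2; free=3−2=1
SNF(R) diag = [5, 15] → torsion [5, 15]

Answer: M ≅ ℤ^1 ⊕ ℤ/5 ⊕ ℤ/15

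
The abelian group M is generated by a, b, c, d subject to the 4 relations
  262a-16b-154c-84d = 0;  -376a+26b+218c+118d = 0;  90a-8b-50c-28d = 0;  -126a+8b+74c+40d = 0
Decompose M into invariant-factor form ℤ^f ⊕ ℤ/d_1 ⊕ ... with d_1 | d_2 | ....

rank_ℚ(R)=4; free=4−4=0
SNF(R) diag = [2, 2, 4, 12] → torsion [2, 2, 4, 12]

Answer: M ≅ ℤ/2 ⊕ ℤ/2 ⊕ ℤ/4 ⊕ ℤ/12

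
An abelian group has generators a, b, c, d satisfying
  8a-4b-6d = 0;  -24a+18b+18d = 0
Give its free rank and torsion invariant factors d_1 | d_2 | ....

rank_ℚ(R)=2; free=4−2=2
SNF(R) diag = [2, 6] → torsion [2, 6]

Answer: M ≅ ℤ^2 ⊕ ℤ/2 ⊕ ℤ/6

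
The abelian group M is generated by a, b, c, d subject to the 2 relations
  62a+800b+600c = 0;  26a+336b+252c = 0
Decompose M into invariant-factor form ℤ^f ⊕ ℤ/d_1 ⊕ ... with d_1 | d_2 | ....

rank_ℚ(R)=2; free=4−2=2
SNF(R) diag = [2, 4] → torsion [2, 4]

Answer: M ≅ ℤ^2 ⊕ ℤ/2 ⊕ ℤ/4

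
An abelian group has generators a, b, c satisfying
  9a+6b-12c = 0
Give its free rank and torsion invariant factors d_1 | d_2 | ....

Answer: M ≅ ℤ^2 ⊕ ℤ/3

Derivation:
rank_ℚ(R)=1; free=3−1=2
SNF(R) diag = [3] → torsion [3]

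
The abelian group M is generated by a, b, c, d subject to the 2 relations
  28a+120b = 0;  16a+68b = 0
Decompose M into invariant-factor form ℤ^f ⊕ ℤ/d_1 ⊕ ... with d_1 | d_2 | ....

rank_ℚ(R)=2; free=4−2=2
SNF(R) diag = [4, 4] → torsion [4, 4]

Answer: M ≅ ℤ^2 ⊕ ℤ/4 ⊕ ℤ/4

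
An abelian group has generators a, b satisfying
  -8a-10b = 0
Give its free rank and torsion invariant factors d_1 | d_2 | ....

rank_ℚ(R)=1; free=2−1=1
SNF(R) diag = [2] → torsion [2]

Answer: M ≅ ℤ^1 ⊕ ℤ/2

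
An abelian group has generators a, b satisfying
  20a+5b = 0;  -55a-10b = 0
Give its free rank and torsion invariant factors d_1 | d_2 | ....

rank_ℚ(R)=2; free=2−2=0
SNF(R) diag = [5, 15] → torsion [5, 15]

Answer: M ≅ ℤ/5 ⊕ ℤ/15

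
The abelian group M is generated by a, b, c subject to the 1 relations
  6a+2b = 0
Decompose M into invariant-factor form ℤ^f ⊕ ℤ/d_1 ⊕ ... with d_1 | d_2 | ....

rank_ℚ(R)=1; free=3−1=2
SNF(R) diag = [2] → torsion [2]

Answer: M ≅ ℤ^2 ⊕ ℤ/2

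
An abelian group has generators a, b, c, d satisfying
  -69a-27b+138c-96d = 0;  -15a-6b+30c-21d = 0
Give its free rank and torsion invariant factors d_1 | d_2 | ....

rank_ℚ(R)=2; free=4−2=2
SNF(R) diag = [3, 3] → torsion [3, 3]

Answer: M ≅ ℤ^2 ⊕ ℤ/3 ⊕ ℤ/3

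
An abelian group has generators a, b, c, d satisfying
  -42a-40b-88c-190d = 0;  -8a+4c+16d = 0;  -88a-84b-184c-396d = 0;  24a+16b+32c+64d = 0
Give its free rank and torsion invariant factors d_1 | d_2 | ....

Answer: M ≅ ℤ/2 ⊕ ℤ/4 ⊕ ℤ/4 ⊕ ℤ/8

Derivation:
rank_ℚ(R)=4; free=4−4=0
SNF(R) diag = [2, 4, 4, 8] → torsion [2, 4, 4, 8]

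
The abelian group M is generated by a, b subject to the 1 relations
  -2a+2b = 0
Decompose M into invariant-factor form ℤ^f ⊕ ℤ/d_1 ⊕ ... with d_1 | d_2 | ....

rank_ℚ(R)=1; free=2−1=1
SNF(R) diag = [2] → torsion [2]

Answer: M ≅ ℤ^1 ⊕ ℤ/2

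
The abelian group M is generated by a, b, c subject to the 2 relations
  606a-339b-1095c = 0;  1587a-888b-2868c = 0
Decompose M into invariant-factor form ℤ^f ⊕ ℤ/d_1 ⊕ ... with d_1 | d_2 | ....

rank_ℚ(R)=2; free=3−2=1
SNF(R) diag = [3, 9] → torsion [3, 9]

Answer: M ≅ ℤ^1 ⊕ ℤ/3 ⊕ ℤ/9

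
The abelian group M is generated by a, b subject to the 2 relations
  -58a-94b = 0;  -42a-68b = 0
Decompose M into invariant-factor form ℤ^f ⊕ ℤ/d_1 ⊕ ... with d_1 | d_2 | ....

Answer: M ≅ ℤ/2 ⊕ ℤ/2

Derivation:
rank_ℚ(R)=2; free=2−2=0
SNF(R) diag = [2, 2] → torsion [2, 2]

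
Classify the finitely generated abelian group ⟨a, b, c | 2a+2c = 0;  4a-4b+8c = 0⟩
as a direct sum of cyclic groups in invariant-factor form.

Answer: M ≅ ℤ^1 ⊕ ℤ/2 ⊕ ℤ/4

Derivation:
rank_ℚ(R)=2; free=3−2=1
SNF(R) diag = [2, 4] → torsion [2, 4]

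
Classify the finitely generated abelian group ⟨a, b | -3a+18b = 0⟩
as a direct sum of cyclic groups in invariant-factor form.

rank_ℚ(R)=1; free=2−1=1
SNF(R) diag = [3] → torsion [3]

Answer: M ≅ ℤ^1 ⊕ ℤ/3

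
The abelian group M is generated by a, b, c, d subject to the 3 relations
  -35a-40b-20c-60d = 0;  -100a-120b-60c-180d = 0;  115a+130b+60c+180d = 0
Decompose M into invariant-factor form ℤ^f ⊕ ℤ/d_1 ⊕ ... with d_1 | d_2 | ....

Answer: M ≅ ℤ^1 ⊕ ℤ/5 ⊕ ℤ/10 ⊕ ℤ/20

Derivation:
rank_ℚ(R)=3; free=4−3=1
SNF(R) diag = [5, 10, 20] → torsion [5, 10, 20]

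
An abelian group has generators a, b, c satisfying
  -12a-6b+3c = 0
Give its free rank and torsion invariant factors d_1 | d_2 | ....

rank_ℚ(R)=1; free=3−1=2
SNF(R) diag = [3] → torsion [3]

Answer: M ≅ ℤ^2 ⊕ ℤ/3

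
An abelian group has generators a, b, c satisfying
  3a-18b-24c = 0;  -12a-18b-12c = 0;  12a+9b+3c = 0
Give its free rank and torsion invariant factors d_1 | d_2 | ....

Answer: M ≅ ℤ/3 ⊕ ℤ/9 ⊕ ℤ/18

Derivation:
rank_ℚ(R)=3; free=3−3=0
SNF(R) diag = [3, 9, 18] → torsion [3, 9, 18]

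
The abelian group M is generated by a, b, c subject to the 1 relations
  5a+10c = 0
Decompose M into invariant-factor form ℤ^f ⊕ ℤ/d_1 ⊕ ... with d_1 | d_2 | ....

rank_ℚ(R)=1; free=3−1=2
SNF(R) diag = [5] → torsion [5]

Answer: M ≅ ℤ^2 ⊕ ℤ/5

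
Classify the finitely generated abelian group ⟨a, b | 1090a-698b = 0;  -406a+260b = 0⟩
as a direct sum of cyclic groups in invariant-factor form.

Answer: M ≅ ℤ/2 ⊕ ℤ/6

Derivation:
rank_ℚ(R)=2; free=2−2=0
SNF(R) diag = [2, 6] → torsion [2, 6]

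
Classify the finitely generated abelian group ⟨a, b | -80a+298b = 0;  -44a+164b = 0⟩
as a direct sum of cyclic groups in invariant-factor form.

rank_ℚ(R)=2; free=2−2=0
SNF(R) diag = [2, 4] → torsion [2, 4]

Answer: M ≅ ℤ/2 ⊕ ℤ/4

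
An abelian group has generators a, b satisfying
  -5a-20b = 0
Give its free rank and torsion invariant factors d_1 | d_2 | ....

Answer: M ≅ ℤ^1 ⊕ ℤ/5

Derivation:
rank_ℚ(R)=1; free=2−1=1
SNF(R) diag = [5] → torsion [5]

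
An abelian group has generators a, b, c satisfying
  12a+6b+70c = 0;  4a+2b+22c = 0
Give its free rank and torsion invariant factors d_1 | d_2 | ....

rank_ℚ(R)=2; free=3−2=1
SNF(R) diag = [2, 4] → torsion [2, 4]

Answer: M ≅ ℤ^1 ⊕ ℤ/2 ⊕ ℤ/4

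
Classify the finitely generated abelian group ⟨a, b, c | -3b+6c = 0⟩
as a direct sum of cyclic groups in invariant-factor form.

Answer: M ≅ ℤ^2 ⊕ ℤ/3

Derivation:
rank_ℚ(R)=1; free=3−1=2
SNF(R) diag = [3] → torsion [3]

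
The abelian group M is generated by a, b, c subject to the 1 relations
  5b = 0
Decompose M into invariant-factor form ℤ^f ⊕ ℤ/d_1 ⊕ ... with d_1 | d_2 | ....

Answer: M ≅ ℤ^2 ⊕ ℤ/5

Derivation:
rank_ℚ(R)=1; free=3−1=2
SNF(R) diag = [5] → torsion [5]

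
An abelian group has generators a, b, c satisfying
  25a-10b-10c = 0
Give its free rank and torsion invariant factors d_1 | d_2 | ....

rank_ℚ(R)=1; free=3−1=2
SNF(R) diag = [5] → torsion [5]

Answer: M ≅ ℤ^2 ⊕ ℤ/5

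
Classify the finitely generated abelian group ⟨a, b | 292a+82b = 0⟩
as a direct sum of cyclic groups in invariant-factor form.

rank_ℚ(R)=1; free=2−1=1
SNF(R) diag = [2] → torsion [2]

Answer: M ≅ ℤ^1 ⊕ ℤ/2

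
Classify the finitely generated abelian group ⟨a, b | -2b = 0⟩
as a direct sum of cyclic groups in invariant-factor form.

rank_ℚ(R)=1; free=2−1=1
SNF(R) diag = [2] → torsion [2]

Answer: M ≅ ℤ^1 ⊕ ℤ/2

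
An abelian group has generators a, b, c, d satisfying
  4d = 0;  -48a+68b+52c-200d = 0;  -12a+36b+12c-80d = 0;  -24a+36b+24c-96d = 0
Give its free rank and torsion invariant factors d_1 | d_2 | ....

Answer: M ≅ ℤ/4 ⊕ ℤ/4 ⊕ ℤ/12 ⊕ ℤ/36

Derivation:
rank_ℚ(R)=4; free=4−4=0
SNF(R) diag = [4, 4, 12, 36] → torsion [4, 4, 12, 36]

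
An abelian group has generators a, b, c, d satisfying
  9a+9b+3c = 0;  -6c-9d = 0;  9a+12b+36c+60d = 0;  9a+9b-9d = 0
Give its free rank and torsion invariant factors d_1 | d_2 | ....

Answer: M ≅ ℤ/3 ⊕ ℤ/3 ⊕ ℤ/9 ⊕ ℤ/9

Derivation:
rank_ℚ(R)=4; free=4−4=0
SNF(R) diag = [3, 3, 9, 9] → torsion [3, 3, 9, 9]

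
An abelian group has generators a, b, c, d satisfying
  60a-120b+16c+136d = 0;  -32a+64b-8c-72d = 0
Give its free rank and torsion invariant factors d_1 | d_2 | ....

Answer: M ≅ ℤ^2 ⊕ ℤ/4 ⊕ ℤ/8

Derivation:
rank_ℚ(R)=2; free=4−2=2
SNF(R) diag = [4, 8] → torsion [4, 8]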